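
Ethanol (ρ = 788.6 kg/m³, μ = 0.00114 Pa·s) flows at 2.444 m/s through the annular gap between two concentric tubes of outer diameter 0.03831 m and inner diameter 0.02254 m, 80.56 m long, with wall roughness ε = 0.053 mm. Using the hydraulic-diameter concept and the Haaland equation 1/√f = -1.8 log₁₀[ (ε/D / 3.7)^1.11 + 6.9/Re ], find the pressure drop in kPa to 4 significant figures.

ΔP ≈ 370.0 kPa

Hydraulic diameter D_h = 4A/P = D_o - D_i = 0.03831 - 0.02254 = 0.01577 m.
Re = ρVD_h/μ = 788.6·2.444·0.01577/0.00114 = 2.666e+04.
ε/D_h = 5.3e-05/0.01577 = 0.00336; Haaland gives 1/√f = -1.8 log₁₀[0.00042+0.000259] = 5.702, so f = 0.03075.
ΔP = f(L/D_h)(ρV²/2) = 0.03075·80.56/0.01577·2355 = 3.7e+05 Pa.
ΔP = 370.0 kPa.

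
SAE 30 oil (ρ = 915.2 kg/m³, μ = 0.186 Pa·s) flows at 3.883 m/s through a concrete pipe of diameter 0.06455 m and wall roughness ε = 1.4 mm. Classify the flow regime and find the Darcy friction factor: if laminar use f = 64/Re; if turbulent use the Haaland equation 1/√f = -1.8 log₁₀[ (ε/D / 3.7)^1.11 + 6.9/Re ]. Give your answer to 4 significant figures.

Re = ρVD/μ = 915.2·3.883·0.06455/0.186 = 1233.
Re < 2300 → laminar, so f = 64/Re = 0.05189 (roughness is irrelevant in laminar flow).

f ≈ 0.05189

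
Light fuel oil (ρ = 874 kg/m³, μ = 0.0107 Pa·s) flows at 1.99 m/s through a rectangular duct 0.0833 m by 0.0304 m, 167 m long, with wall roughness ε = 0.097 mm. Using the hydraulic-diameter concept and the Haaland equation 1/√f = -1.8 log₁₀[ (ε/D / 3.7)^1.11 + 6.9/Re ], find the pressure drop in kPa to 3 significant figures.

Hydraulic diameter D_h = 4A/P = 4·(0.0833·0.0304)/(2·(0.0833+0.0304)) = 0.01013/0.2274 = 0.04454 m.
Re = ρVD_h/μ = 874·1.99·0.04454/0.0107 = 7241.
ε/D_h = 9.7e-05/0.04454 = 0.00218; Haaland gives 1/√f = -1.8 log₁₀[0.00026+0.000953] = 5.249, so f = 0.03629.
ΔP = f(L/D_h)(ρV²/2) = 0.03629·167/0.04454·1731 = 2.355e+05 Pa.
ΔP = 235 kPa.

ΔP ≈ 235 kPa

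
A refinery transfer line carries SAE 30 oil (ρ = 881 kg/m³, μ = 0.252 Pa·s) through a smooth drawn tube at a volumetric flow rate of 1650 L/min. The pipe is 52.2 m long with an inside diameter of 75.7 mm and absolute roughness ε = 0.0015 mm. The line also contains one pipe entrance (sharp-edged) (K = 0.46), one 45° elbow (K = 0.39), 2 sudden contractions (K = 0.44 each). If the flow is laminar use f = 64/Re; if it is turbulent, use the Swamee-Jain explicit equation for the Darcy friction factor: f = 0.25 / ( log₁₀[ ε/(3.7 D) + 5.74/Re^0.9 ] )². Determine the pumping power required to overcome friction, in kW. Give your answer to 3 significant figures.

P ≈ 13.1 kW

Q = 1650 L/min = 1650/60000 = 0.0275 m³/s.
Cross-sectional area A = πD²/4 = π(0.0757)²/4 = 0.004501 m²; mean velocity V = Q/A = 0.0275/0.004501 = 6.11 m/s.
Reynolds number Re = ρVD/μ = 881 · 6.11 · 0.0757 / 0.252 = 1617.
Re < 2300 → laminar flow, so f = 64/Re = 64/1617 = 0.03958 (the turbulent correlation is not needed).
Total minor-loss coefficient ΣK = 1·0.46 + 1·0.39 + 2·0.44 = 1.73.
ΔP = [f·L/D + ΣK]·(ρV²/2) = [0.03958·52.2/0.0757 + 1.73]·(881·6.11²/2) = [27.29 + 1.73]·1.645e+04 = 4.773e+05 Pa.
Pumping power P = QΔP = 0.0275·4.773e+05 = 13130 W = 13.1 kW.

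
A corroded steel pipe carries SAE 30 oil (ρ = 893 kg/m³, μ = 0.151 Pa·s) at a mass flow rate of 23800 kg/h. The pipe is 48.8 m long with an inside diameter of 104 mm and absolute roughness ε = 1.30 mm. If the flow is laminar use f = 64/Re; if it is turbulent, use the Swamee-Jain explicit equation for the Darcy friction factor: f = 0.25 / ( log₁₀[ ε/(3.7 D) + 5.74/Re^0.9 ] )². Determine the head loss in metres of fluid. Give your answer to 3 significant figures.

ṁ = 23800 kg/h = 23800/3600 = 6.611 kg/s.
A = πD²/4 = π(0.104)²/4 = 0.008495 m²; mean velocity V = ṁ/(ρA) = 6.611/(893 · 0.008495) = 0.8715 m/s.
Reynolds number Re = ρVD/μ = 893 · 0.8715 · 0.104 / 0.151 = 536.
Re < 2300 → laminar flow, so f = 64/Re = 64/536 = 0.1194 (the turbulent correlation is not needed).
Darcy-Weisbach: ΔP = f(L/D)(ρV²/2) = 0.1194·(48.8/0.104)·(893·0.8715²/2) = 0.1194·469.2·339.1 = 1.9e+04 Pa.
Head loss h_f = ΔP/(ρg) = 1.9e+04/(893·9.81) = 2.17 m.

h_f ≈ 2.17 m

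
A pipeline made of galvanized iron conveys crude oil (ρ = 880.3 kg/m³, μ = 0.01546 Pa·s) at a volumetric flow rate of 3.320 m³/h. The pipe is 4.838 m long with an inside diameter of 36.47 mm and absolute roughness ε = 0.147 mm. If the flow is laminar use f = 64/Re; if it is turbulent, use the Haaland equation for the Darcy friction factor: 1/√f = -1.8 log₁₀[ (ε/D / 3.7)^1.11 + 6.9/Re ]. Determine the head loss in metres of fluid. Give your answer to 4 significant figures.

h_f ≈ 0.1840 m

Q = 3.320 m³/h = 3.320/3600 = 0.0009222 m³/s.
Cross-sectional area A = πD²/4 = π(0.03647)²/4 = 0.001045 m²; mean velocity V = Q/A = 0.0009222/0.001045 = 0.8828 m/s.
Reynolds number Re = ρVD/μ = 880.3 · 0.8828 · 0.03647 / 0.0155 = 1833.
Re < 2300 → laminar flow, so f = 64/Re = 64/1833 = 0.03491 (the turbulent correlation is not needed).
Darcy-Weisbach: ΔP = f(L/D)(ρV²/2) = 0.03491·(4.838/0.03647)·(880.3·0.8828²/2) = 0.03491·132.7·343 = 1589 Pa.
Head loss h_f = ΔP/(ρg) = 1589/(880.3·9.81) = 0.1840 m.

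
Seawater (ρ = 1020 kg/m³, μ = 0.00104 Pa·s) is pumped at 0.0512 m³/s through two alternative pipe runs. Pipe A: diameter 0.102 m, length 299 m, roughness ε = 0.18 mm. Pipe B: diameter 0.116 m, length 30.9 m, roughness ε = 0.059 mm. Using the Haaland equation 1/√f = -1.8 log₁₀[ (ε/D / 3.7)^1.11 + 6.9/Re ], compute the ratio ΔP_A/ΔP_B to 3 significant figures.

ΔP_A/ΔP_B ≈ 24.1

Pipe A: V = Q/A = 0.0512/0.008171 = 6.266 m/s; Re = 6.268e+05; ε/D = 0.00176; Haaland → f = 0.02299; ΔP_A = f(L/D)(ρV²/2) = 1.349e+06 Pa.
Pipe B: V = Q/A = 0.0512/0.01057 = 4.845 m/s; Re = 5.512e+05; ε/D = 0.000509; Haaland → f = 0.01756; ΔP_B = f(L/D)(ρV²/2) = 5.599e+04 Pa.
ΔP_A/ΔP_B = 1.349e+06/5.599e+04 = 24.1.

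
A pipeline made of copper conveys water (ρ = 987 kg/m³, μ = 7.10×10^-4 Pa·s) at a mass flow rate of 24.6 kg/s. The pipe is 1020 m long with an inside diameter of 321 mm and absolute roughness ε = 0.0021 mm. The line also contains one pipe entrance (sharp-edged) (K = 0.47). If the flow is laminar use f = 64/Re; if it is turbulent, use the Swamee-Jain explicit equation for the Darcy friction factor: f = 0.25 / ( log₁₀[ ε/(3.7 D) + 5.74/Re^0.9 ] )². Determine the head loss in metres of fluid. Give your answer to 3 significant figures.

h_f ≈ 0.260 m

A = πD²/4 = π(0.321)²/4 = 0.08093 m²; mean velocity V = ṁ/(ρA) = 24.6/(987 · 0.08093) = 0.308 m/s.
Reynolds number Re = ρVD/μ = 987 · 0.308 · 0.321 / 0.00071 = 1.374e+05.
Re > 4000 → turbulent. Relative roughness ε/D = 2.1e-06/0.321 = 6.54e-06. Swamee-Jain: f = 0.25/(log₁₀[6.54e-06/3.7 + 5.74/1.374e+05^0.9])² = 0.25/(log₁₀[1.77e-06 + 0.000136])² = 0.25/(-3.86)² = 0.01678.
Total minor-loss coefficient ΣK = 1·0.47 = 0.47.
ΔP = [f·L/D + ΣK]·(ρV²/2) = [0.01678·1020/0.321 + 0.47]·(987·0.308²/2) = [53.32 + 0.47]·46.81 = 2518 Pa.
Head loss h_f = ΔP/(ρg) = 2518/(987·9.81) = 0.260 m.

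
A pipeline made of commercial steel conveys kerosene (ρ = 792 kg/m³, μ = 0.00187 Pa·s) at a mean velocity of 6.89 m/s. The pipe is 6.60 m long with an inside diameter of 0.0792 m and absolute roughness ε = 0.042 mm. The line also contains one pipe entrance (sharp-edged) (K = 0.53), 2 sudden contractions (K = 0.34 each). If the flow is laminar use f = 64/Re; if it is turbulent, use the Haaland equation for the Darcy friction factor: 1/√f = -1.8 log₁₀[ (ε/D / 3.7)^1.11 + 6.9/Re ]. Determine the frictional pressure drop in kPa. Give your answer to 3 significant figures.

Reynolds number Re = ρVD/μ = 792 · 6.89 · 0.0792 / 0.00187 = 2.311e+05.
Re > 4000 → turbulent. Relative roughness ε/D = 4.2e-05/0.0792 = 0.00053. Haaland: 1/√f = -1.8 log₁₀[(0.00053/3.7)^1.11 + 6.9/2.311e+05] = -1.8 log₁₀[5.41e-05 + 2.99e-05] = 7.336, so f = 0.01858.
Total minor-loss coefficient ΣK = 1·0.53 + 2·0.34 = 1.21.
ΔP = [f·L/D + ΣK]·(ρV²/2) = [0.01858·6.6/0.0792 + 1.21]·(792·6.89²/2) = [1.548 + 1.21]·1.88e+04 = 5.185e+04 Pa.
ΔP = 5.185e+04 Pa = 51.9 kPa.

ΔP ≈ 51.9 kPa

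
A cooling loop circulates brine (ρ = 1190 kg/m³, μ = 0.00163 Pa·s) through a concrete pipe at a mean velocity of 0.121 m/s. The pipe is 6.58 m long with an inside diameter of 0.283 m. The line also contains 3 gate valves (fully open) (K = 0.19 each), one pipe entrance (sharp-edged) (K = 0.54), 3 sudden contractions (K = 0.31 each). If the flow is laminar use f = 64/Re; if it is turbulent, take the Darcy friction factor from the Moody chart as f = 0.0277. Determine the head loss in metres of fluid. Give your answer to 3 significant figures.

Reynolds number Re = ρVD/μ = 1190 · 0.121 · 0.283 / 0.00163 = 2.5e+04.
Re > 4000 → turbulent; use the Moody-chart value f = 0.0277.
Total minor-loss coefficient ΣK = 3·0.19 + 1·0.54 + 3·0.31 = 2.04.
ΔP = [f·L/D + ΣK]·(ρV²/2) = [0.0277·6.58/0.283 + 2.04]·(1190·0.121²/2) = [0.644 + 2.04]·8.711 = 23.38 Pa.
Head loss h_f = ΔP/(ρg) = 23.38/(1190·9.81) = 0.00200 m.

h_f ≈ 0.00200 m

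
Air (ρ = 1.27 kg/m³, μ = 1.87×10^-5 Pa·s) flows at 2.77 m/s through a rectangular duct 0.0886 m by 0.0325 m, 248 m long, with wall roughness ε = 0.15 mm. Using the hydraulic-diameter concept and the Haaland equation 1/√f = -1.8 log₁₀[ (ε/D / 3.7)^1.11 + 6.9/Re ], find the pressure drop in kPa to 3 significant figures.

Hydraulic diameter D_h = 4A/P = 4·(0.0886·0.0325)/(2·(0.0886+0.0325)) = 0.01152/0.2422 = 0.04756 m.
Re = ρVD_h/μ = 1.27·2.77·0.04756/1.87e-05 = 8946.
ε/D_h = 0.00015/0.04756 = 0.00315; Haaland gives 1/√f = -1.8 log₁₀[0.000392+0.000771] = 5.282, so f = 0.03584.
ΔP = f(L/D_h)(ρV²/2) = 0.03584·248/0.04756·4.872 = 910.8 Pa.
ΔP = 0.911 kPa.

ΔP ≈ 0.911 kPa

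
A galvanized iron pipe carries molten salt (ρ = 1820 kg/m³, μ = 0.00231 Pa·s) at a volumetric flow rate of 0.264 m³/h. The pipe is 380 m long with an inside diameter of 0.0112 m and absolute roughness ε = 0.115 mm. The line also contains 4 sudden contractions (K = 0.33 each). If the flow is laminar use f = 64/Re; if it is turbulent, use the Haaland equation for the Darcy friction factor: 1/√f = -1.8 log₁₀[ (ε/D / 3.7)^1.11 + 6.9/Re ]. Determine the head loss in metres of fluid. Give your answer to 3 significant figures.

Q = 0.264 m³/h = 0.264/3600 = 7.333e-05 m³/s.
Cross-sectional area A = πD²/4 = π(0.0112)²/4 = 9.852e-05 m²; mean velocity V = Q/A = 7.333e-05/9.852e-05 = 0.7443 m/s.
Reynolds number Re = ρVD/μ = 1820 · 0.7443 · 0.0112 / 0.00231 = 6568.
Re > 4000 → turbulent. Relative roughness ε/D = 0.000115/0.0112 = 0.0103. Haaland: 1/√f = -1.8 log₁₀[(0.0103/3.7)^1.11 + 6.9/6568] = -1.8 log₁₀[0.00145 + 0.00105] = 4.683, so f = 0.0456.
Total minor-loss coefficient ΣK = 4·0.33 = 1.32.
ΔP = [f·L/D + ΣK]·(ρV²/2) = [0.0456·380/0.0112 + 1.32]·(1820·0.7443²/2) = [1547 + 1.32]·504.2 = 7.807e+05 Pa.
Head loss h_f = ΔP/(ρg) = 7.807e+05/(1820·9.81) = 43.7 m.

h_f ≈ 43.7 m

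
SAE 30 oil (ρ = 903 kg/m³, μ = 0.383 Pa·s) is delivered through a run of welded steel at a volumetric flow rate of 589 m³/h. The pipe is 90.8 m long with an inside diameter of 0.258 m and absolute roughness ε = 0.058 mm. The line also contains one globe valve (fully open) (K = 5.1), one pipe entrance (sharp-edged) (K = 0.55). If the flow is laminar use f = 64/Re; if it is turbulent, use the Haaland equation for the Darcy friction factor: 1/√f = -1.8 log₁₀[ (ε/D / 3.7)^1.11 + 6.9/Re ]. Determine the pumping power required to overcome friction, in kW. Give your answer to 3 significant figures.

Q = 589 m³/h = 589/3600 = 0.1636 m³/s.
Cross-sectional area A = πD²/4 = π(0.258)²/4 = 0.05228 m²; mean velocity V = Q/A = 0.1636/0.05228 = 3.13 m/s.
Reynolds number Re = ρVD/μ = 903 · 3.13 · 0.258 / 0.383 = 1904.
Re < 2300 → laminar flow, so f = 64/Re = 64/1904 = 0.03362 (the turbulent correlation is not needed).
Total minor-loss coefficient ΣK = 1·5.1 + 1·0.55 = 5.65.
ΔP = [f·L/D + ΣK]·(ρV²/2) = [0.03362·90.8/0.258 + 5.65]·(903·3.13²/2) = [11.83 + 5.65]·4422 = 7.731e+04 Pa.
Pumping power P = QΔP = 0.1636·7.731e+04 = 12650 W = 12.6 kW.

P ≈ 12.6 kW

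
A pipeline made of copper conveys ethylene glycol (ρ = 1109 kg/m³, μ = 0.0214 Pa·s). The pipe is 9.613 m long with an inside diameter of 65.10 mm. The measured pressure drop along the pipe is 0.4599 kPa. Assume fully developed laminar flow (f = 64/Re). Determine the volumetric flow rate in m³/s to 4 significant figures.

For laminar flow, f = 64/Re with Re = ρVD/μ, so Darcy-Weisbach reduces to ΔP = 32μLV/D². Solving for V: V = ΔP·D²/(32μL) = 459.9·(0.0651)²/(32·0.0214·9.613) = 0.2961 m/s.
Check: Re = ρVD/μ = 1109·0.2961·0.0651/0.0214 = 998.9 < 2300, so the laminar assumption holds.
Q = V·A = 0.2961·(π/4·0.0651²) = 0.0009855 m³/s = 9.855×10^-4 m³/s.

Q ≈ 9.855×10^-4 m³/s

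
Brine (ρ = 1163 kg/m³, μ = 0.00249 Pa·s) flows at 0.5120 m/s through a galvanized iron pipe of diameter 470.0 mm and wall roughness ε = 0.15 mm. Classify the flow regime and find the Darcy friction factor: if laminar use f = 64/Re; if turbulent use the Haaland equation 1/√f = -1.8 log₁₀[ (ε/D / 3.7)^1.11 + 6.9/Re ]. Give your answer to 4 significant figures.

f ≈ 0.01895

Re = ρVD/μ = 1163·0.512·0.47/0.00249 = 1.124e+05.
Re > 4000 → turbulent. ε/D = 0.00015/0.47 = 0.000319; Haaland: 1/√f = -1.8 log₁₀[3.08e-05 + 6.14e-05] = 7.263, so f = 0.01895.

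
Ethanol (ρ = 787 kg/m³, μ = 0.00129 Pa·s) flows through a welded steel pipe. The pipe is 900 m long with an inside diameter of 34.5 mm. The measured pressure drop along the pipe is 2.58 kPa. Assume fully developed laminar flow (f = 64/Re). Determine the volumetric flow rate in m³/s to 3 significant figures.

Q ≈ 7.73×10^-5 m³/s

For laminar flow, f = 64/Re with Re = ρVD/μ, so Darcy-Weisbach reduces to ΔP = 32μLV/D². Solving for V: V = ΔP·D²/(32μL) = 2580·(0.0345)²/(32·0.00129·900) = 0.08266 m/s.
Check: Re = ρVD/μ = 787·0.08266·0.0345/0.00129 = 1740 < 2300, so the laminar assumption holds.
Q = V·A = 0.08266·(π/4·0.0345²) = 7.727e-05 m³/s = 7.73×10^-5 m³/s.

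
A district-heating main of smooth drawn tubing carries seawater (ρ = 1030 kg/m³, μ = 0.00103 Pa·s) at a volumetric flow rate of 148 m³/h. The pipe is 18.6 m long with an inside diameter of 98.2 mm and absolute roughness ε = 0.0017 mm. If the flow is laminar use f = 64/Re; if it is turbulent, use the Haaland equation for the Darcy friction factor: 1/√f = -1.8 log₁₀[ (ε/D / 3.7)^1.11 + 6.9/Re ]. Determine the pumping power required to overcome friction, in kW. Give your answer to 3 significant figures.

Q = 148 m³/h = 148/3600 = 0.04111 m³/s.
Cross-sectional area A = πD²/4 = π(0.0982)²/4 = 0.007574 m²; mean velocity V = Q/A = 0.04111/0.007574 = 5.428 m/s.
Reynolds number Re = ρVD/μ = 1030 · 5.428 · 0.0982 / 0.00103 = 5.33e+05.
Re > 4000 → turbulent. Relative roughness ε/D = 1.7e-06/0.0982 = 1.73e-05. Haaland: 1/√f = -1.8 log₁₀[(1.73e-05/3.7)^1.11 + 6.9/5.33e+05] = -1.8 log₁₀[1.21e-06 + 1.29e-05] = 8.728, so f = 0.01313.
Darcy-Weisbach: ΔP = f(L/D)(ρV²/2) = 0.01313·(18.6/0.0982)·(1030·5.428²/2) = 0.01313·189.4·1.517e+04 = 3.773e+04 Pa.
Pumping power P = QΔP = 0.04111·3.773e+04 = 1551 W = 1.55 kW.

P ≈ 1.55 kW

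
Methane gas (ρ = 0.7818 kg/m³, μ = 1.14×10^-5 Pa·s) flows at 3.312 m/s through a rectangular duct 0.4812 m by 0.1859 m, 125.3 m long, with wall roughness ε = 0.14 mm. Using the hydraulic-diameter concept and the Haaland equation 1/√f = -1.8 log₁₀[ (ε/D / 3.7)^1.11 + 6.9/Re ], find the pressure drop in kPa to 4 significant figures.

ΔP ≈ 0.04330 kPa

Hydraulic diameter D_h = 4A/P = 4·(0.4812·0.1859)/(2·(0.4812+0.1859)) = 0.3578/1.334 = 0.2682 m.
Re = ρVD_h/μ = 0.7818·3.312·0.2682/1.14e-05 = 6.092e+04.
ε/D_h = 0.00014/0.2682 = 0.000522; Haaland gives 1/√f = -1.8 log₁₀[5.32e-05+0.000113] = 6.802, so f = 0.02162.
ΔP = f(L/D_h)(ρV²/2) = 0.02162·125.3/0.2682·4.288 = 43.3 Pa.
ΔP = 0.04330 kPa.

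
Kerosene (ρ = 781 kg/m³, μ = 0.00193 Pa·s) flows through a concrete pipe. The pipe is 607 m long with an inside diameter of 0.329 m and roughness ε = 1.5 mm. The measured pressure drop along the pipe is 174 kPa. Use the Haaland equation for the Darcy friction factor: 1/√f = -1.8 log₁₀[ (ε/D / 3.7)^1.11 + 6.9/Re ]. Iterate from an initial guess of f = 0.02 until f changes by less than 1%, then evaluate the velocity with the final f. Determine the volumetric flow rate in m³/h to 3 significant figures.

Q ≈ 871 m³/h

Rearranging Darcy-Weisbach: V = √(2·ΔP·D/(f·L·ρ)). With ε/D = 0.0015/0.329 = 0.00456, iterate starting from f = 0.02:
  f = 0.02 → V = √(2·1.74e+05·0.329/(0.02·607·781)) = 3.475 m/s; Re = ρVD/μ = 4.626e+05; f → 0.0298
  f = 0.0298 → V = 2.847 m/s; Re = 3.79e+05; f → 0.02984
Converged (Δf/f < 1%). With the final f = 0.02984: V = √(2·1.74e+05·0.329/(0.02984·607·781)) = 2.845 m/s.
Q = V·A = 2.845·(π/4·0.329²) = 0.2419 m³/s = 871 m³/h.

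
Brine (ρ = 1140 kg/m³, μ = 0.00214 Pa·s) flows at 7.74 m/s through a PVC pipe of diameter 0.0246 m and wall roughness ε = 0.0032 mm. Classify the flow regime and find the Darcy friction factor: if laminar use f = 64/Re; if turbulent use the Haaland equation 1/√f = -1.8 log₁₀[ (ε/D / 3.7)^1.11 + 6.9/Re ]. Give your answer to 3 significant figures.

f ≈ 0.0184

Re = ρVD/μ = 1140·7.74·0.0246/0.00214 = 1.014e+05.
Re > 4000 → turbulent. ε/D = 3.2e-06/0.0246 = 0.00013; Haaland: 1/√f = -1.8 log₁₀[1.14e-05 + 6.8e-05] = 7.38, so f = 0.01836.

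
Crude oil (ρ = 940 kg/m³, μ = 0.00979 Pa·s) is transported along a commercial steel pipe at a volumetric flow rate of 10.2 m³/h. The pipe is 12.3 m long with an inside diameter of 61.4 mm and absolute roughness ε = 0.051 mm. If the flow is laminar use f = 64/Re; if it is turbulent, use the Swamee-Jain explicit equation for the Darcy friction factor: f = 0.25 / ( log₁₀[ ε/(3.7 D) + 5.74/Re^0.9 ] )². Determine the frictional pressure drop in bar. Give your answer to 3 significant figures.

Q = 10.2 m³/h = 10.2/3600 = 0.002833 m³/s.
Cross-sectional area A = πD²/4 = π(0.0614)²/4 = 0.002961 m²; mean velocity V = Q/A = 0.002833/0.002961 = 0.9569 m/s.
Reynolds number Re = ρVD/μ = 940 · 0.9569 · 0.0614 / 0.00979 = 5641.
Re > 4000 → turbulent. Relative roughness ε/D = 5.1e-05/0.0614 = 0.000831. Swamee-Jain: f = 0.25/(log₁₀[0.000831/3.7 + 5.74/5641^0.9])² = 0.25/(log₁₀[0.000224 + 0.00241])² = 0.25/(-2.579)² = 0.0376.
Darcy-Weisbach: ΔP = f(L/D)(ρV²/2) = 0.0376·(12.3/0.0614)·(940·0.9569²/2) = 0.0376·200.3·430.4 = 3241 Pa.
ΔP = 3241 Pa = 0.0324 bar.

ΔP ≈ 0.0324 bar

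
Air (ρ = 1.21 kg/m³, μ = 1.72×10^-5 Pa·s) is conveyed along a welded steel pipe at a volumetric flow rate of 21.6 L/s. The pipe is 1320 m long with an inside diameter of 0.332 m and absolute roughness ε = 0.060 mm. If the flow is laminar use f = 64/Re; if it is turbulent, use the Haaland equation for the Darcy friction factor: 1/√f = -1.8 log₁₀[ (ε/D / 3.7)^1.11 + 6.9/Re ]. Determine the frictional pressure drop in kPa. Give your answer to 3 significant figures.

Q = 21.6 L/s = 21.6/1000 = 0.0216 m³/s.
Cross-sectional area A = πD²/4 = π(0.332)²/4 = 0.08657 m²; mean velocity V = Q/A = 0.0216/0.08657 = 0.2495 m/s.
Reynolds number Re = ρVD/μ = 1.21 · 0.2495 · 0.332 / 1.72e-05 = 5828.
Re > 4000 → turbulent. Relative roughness ε/D = 6e-05/0.332 = 0.000181. Haaland: 1/√f = -1.8 log₁₀[(0.000181/3.7)^1.11 + 6.9/5828] = -1.8 log₁₀[1.64e-05 + 0.00118] = 5.257, so f = 0.03618.
Darcy-Weisbach: ΔP = f(L/D)(ρV²/2) = 0.03618·(1320/0.332)·(1.21·0.2495²/2) = 0.03618·3976·0.03766 = 5.418 Pa.
ΔP = 5.418 Pa = 0.00542 kPa.

ΔP ≈ 0.00542 kPa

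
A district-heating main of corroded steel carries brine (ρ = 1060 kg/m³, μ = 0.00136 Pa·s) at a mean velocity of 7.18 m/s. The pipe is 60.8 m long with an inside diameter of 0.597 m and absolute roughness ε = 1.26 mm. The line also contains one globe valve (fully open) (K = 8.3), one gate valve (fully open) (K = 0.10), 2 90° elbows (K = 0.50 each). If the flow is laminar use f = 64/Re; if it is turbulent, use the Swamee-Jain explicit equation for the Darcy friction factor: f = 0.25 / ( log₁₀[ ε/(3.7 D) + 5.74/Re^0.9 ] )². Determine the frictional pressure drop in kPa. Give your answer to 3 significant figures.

Reynolds number Re = ρVD/μ = 1060 · 7.18 · 0.597 / 0.00136 = 3.341e+06.
Re > 4000 → turbulent. Relative roughness ε/D = 0.00126/0.597 = 0.00211. Swamee-Jain: f = 0.25/(log₁₀[0.00211/3.7 + 5.74/3.341e+06^0.9])² = 0.25/(log₁₀[0.00057 + 7.72e-06])² = 0.25/(-3.238)² = 0.02384.
Total minor-loss coefficient ΣK = 1·8.3 + 1·0.1 + 2·0.5 = 9.4.
ΔP = [f·L/D + ΣK]·(ρV²/2) = [0.02384·60.8/0.597 + 9.4]·(1060·7.18²/2) = [2.428 + 9.4]·2.732e+04 = 3.232e+05 Pa.
ΔP = 3.232e+05 Pa = 323 kPa.

ΔP ≈ 323 kPa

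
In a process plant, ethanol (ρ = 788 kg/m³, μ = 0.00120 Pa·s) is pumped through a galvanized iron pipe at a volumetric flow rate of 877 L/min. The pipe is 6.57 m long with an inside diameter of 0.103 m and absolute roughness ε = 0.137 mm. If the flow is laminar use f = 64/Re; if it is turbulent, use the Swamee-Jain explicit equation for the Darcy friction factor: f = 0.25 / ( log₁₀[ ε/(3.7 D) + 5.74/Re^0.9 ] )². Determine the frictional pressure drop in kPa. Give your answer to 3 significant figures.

Q = 877 L/min = 877/60000 = 0.01462 m³/s.
Cross-sectional area A = πD²/4 = π(0.103)²/4 = 0.008332 m²; mean velocity V = Q/A = 0.01462/0.008332 = 1.754 m/s.
Reynolds number Re = ρVD/μ = 788 · 1.754 · 0.103 / 0.0012 = 1.186e+05.
Re > 4000 → turbulent. Relative roughness ε/D = 0.000137/0.103 = 0.00133. Swamee-Jain: f = 0.25/(log₁₀[0.00133/3.7 + 5.74/1.186e+05^0.9])² = 0.25/(log₁₀[0.000359 + 0.000156])² = 0.25/(-3.288)² = 0.02312.
Darcy-Weisbach: ΔP = f(L/D)(ρV²/2) = 0.02312·(6.57/0.103)·(788·1.754²/2) = 0.02312·63.79·1212 = 1788 Pa.
ΔP = 1788 Pa = 1.79 kPa.

ΔP ≈ 1.79 kPa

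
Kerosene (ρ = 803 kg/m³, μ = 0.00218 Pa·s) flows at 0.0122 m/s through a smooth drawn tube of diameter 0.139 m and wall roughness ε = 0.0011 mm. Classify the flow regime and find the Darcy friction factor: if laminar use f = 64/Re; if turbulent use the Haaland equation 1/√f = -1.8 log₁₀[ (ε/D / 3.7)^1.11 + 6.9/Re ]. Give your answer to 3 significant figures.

Re = ρVD/μ = 803·0.0122·0.139/0.00218 = 624.6.
Re < 2300 → laminar, so f = 64/Re = 0.1025 (roughness is irrelevant in laminar flow).

f ≈ 0.102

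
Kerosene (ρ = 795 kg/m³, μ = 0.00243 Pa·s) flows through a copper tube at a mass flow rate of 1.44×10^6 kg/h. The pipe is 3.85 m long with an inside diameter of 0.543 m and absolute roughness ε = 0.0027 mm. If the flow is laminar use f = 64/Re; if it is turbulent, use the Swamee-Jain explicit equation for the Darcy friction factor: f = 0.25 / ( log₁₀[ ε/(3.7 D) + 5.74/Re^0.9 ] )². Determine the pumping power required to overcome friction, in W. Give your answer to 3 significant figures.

P ≈ 92.3 W

ṁ = 1.44×10^6 kg/h = 1.44×10^6/3600 = 400 kg/s.
A = πD²/4 = π(0.543)²/4 = 0.2316 m²; mean velocity V = ṁ/(ρA) = 400/(795 · 0.2316) = 2.173 m/s.
Reynolds number Re = ρVD/μ = 795 · 2.173 · 0.543 / 0.00243 = 3.86e+05.
Re > 4000 → turbulent. Relative roughness ε/D = 2.7e-06/0.543 = 4.97e-06. Swamee-Jain: f = 0.25/(log₁₀[4.97e-06/3.7 + 5.74/3.86e+05^0.9])² = 0.25/(log₁₀[1.34e-06 + 5.38e-05])² = 0.25/(-4.258)² = 0.01379.
Darcy-Weisbach: ΔP = f(L/D)(ρV²/2) = 0.01379·(3.85/0.543)·(795·2.173²/2) = 0.01379·7.09·1876 = 183.4 Pa.
Q = ṁ/ρ = 400/795 = 0.5031 m³/s.
Pumping power P = QΔP = 0.5031·183.4 = 92.29 W = 92.3 W.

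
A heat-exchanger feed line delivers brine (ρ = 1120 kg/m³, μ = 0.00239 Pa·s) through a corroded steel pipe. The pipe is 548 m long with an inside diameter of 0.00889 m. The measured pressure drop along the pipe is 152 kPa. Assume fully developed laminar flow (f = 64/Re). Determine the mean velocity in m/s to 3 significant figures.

V ≈ 0.287 m/s

For laminar flow, f = 64/Re with Re = ρVD/μ, so Darcy-Weisbach reduces to ΔP = 32μLV/D². Solving for V: V = ΔP·D²/(32μL) = 1.52e+05·(0.00889)²/(32·0.00239·548) = 0.2866 m/s.
Check: Re = ρVD/μ = 1120·0.2866·0.00889/0.00239 = 1194 < 2300, so the laminar assumption holds.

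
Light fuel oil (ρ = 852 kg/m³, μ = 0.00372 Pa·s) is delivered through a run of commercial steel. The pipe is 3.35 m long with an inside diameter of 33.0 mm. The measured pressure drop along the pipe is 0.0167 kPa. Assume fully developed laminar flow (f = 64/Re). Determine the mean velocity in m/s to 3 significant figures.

V ≈ 0.0456 m/s

For laminar flow, f = 64/Re with Re = ρVD/μ, so Darcy-Weisbach reduces to ΔP = 32μLV/D². Solving for V: V = ΔP·D²/(32μL) = 16.7·(0.033)²/(32·0.00372·3.35) = 0.0456 m/s.
Check: Re = ρVD/μ = 852·0.0456·0.033/0.00372 = 344.7 < 2300, so the laminar assumption holds.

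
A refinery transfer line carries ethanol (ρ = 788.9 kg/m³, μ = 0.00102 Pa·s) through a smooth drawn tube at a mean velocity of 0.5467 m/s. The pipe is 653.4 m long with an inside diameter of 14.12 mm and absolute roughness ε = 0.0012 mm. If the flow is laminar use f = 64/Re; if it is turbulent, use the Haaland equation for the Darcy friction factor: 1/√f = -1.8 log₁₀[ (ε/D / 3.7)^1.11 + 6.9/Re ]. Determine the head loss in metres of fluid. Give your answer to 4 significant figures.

Reynolds number Re = ρVD/μ = 788.9 · 0.5467 · 0.01412 / 0.00102 = 5970.
Re > 4000 → turbulent. Relative roughness ε/D = 1.2e-06/0.01412 = 8.5e-05. Haaland: 1/√f = -1.8 log₁₀[(8.5e-05/3.7)^1.11 + 6.9/5970] = -1.8 log₁₀[7.09e-06 + 0.00116] = 5.282, so f = 0.03584.
Darcy-Weisbach: ΔP = f(L/D)(ρV²/2) = 0.03584·(653.4/0.01412)·(788.9·0.5467²/2) = 0.03584·4.627e+04·117.9 = 1.955e+05 Pa.
Head loss h_f = ΔP/(ρg) = 1.955e+05/(788.9·9.81) = 25.27 m.

h_f ≈ 25.27 m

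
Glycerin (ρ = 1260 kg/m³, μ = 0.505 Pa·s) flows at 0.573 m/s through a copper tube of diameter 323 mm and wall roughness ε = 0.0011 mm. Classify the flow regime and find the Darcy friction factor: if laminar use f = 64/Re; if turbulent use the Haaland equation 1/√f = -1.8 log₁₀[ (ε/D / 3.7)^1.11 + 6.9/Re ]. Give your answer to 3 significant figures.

f ≈ 0.139

Re = ρVD/μ = 1260·0.573·0.323/0.505 = 461.8.
Re < 2300 → laminar, so f = 64/Re = 0.1386 (roughness is irrelevant in laminar flow).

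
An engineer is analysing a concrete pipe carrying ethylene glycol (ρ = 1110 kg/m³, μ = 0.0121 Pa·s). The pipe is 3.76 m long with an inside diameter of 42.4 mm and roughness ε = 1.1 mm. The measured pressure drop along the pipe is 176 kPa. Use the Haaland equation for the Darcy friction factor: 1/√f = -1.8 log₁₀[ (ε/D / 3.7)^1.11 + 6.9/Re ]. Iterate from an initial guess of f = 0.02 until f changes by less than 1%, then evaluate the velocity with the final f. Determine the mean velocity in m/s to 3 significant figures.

V ≈ 8.06 m/s

Rearranging Darcy-Weisbach: V = √(2·ΔP·D/(f·L·ρ)). With ε/D = 0.0011/0.0424 = 0.0259, iterate starting from f = 0.02:
  f = 0.02 → V = √(2·1.76e+05·0.0424/(0.02·3.76·1110)) = 13.37 m/s; Re = ρVD/μ = 5.201e+04; f → 0.05462
  f = 0.05462 → V = 8.092 m/s; Re = 3.147e+04; f → 0.05503
Converged (Δf/f < 1%). With the final f = 0.05503: V = √(2·1.76e+05·0.0424/(0.05503·3.76·1110)) = 8.061 m/s.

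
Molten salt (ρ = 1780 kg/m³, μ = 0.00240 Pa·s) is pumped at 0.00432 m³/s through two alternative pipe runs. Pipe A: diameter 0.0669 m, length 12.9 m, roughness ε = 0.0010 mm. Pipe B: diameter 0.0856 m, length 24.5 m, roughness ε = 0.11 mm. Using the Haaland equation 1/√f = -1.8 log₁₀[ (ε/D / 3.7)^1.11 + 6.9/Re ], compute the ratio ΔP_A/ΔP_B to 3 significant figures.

ΔP_A/ΔP_B ≈ 1.45

Pipe A: V = Q/A = 0.00432/0.003515 = 1.229 m/s; Re = 6.098e+04; ε/D = 1.49e-05; Haaland → f = 0.01986; ΔP_A = f(L/D)(ρV²/2) = 5147 Pa.
Pipe B: V = Q/A = 0.00432/0.005755 = 0.7507 m/s; Re = 4.766e+04; ε/D = 0.00129; Haaland → f = 0.02465; ΔP_B = f(L/D)(ρV²/2) = 3538 Pa.
ΔP_A/ΔP_B = 5147/3538 = 1.45.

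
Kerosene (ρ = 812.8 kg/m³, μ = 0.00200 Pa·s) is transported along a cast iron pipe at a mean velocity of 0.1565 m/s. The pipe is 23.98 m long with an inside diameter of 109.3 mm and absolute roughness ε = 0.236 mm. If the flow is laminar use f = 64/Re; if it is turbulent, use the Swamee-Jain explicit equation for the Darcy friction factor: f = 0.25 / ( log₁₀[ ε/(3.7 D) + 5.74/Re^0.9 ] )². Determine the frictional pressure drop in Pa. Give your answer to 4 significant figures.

ΔP ≈ 81.53 Pa

Reynolds number Re = ρVD/μ = 812.8 · 0.1565 · 0.1093 / 0.002 = 6952.
Re > 4000 → turbulent. Relative roughness ε/D = 0.000236/0.1093 = 0.00216. Swamee-Jain: f = 0.25/(log₁₀[0.00216/3.7 + 5.74/6952^0.9])² = 0.25/(log₁₀[0.000584 + 0.002])² = 0.25/(-2.588)² = 0.03733.
Darcy-Weisbach: ΔP = f(L/D)(ρV²/2) = 0.03733·(23.98/0.1093)·(812.8·0.1565²/2) = 0.03733·219.4·9.954 = 81.53 Pa.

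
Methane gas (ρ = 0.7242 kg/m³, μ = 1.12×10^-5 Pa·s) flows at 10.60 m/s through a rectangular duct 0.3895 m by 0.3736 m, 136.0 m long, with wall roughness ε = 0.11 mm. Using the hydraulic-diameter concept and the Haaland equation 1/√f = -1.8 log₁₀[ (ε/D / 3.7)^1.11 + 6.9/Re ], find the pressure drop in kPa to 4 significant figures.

ΔP ≈ 0.2458 kPa

Hydraulic diameter D_h = 4A/P = 4·(0.3895·0.3736)/(2·(0.3895+0.3736)) = 0.5821/1.526 = 0.3814 m.
Re = ρVD_h/μ = 0.7242·10.6·0.3814/1.12e-05 = 2.614e+05.
ε/D_h = 0.00011/0.3814 = 0.000288; Haaland gives 1/√f = -1.8 log₁₀[2.75e-05+2.64e-05] = 7.683, so f = 0.01694.
ΔP = f(L/D_h)(ρV²/2) = 0.01694·136/0.3814·40.69 = 245.8 Pa.
ΔP = 0.2458 kPa.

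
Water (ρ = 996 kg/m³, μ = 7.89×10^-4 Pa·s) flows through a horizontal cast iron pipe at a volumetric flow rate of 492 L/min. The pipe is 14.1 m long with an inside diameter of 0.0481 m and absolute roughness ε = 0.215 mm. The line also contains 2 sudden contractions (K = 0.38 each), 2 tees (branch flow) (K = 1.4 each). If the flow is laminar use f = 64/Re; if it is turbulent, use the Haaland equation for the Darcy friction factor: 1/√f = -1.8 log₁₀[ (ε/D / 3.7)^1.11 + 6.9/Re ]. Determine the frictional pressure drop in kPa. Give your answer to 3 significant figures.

ΔP ≈ 125 kPa

Q = 492 L/min = 492/60000 = 0.0082 m³/s.
Cross-sectional area A = πD²/4 = π(0.0481)²/4 = 0.001817 m²; mean velocity V = Q/A = 0.0082/0.001817 = 4.513 m/s.
Reynolds number Re = ρVD/μ = 996 · 4.513 · 0.0481 / 0.000789 = 2.74e+05.
Re > 4000 → turbulent. Relative roughness ε/D = 0.000215/0.0481 = 0.00447. Haaland: 1/√f = -1.8 log₁₀[(0.00447/3.7)^1.11 + 6.9/2.74e+05] = -1.8 log₁₀[0.000577 + 2.52e-05] = 5.797, so f = 0.02976.
Total minor-loss coefficient ΣK = 2·0.38 + 2·1.4 = 3.56.
ΔP = [f·L/D + ΣK]·(ρV²/2) = [0.02976·14.1/0.0481 + 3.56]·(996·4.513²/2) = [8.724 + 3.56]·1.014e+04 = 1.246e+05 Pa.
ΔP = 1.246e+05 Pa = 125 kPa.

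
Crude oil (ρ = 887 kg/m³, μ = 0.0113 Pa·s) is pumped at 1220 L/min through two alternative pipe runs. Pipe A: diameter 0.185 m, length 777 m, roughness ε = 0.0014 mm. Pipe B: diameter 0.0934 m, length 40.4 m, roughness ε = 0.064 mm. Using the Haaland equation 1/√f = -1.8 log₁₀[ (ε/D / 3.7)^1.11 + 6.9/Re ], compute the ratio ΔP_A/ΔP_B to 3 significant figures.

Pipe A: V = Q/A = 0.02033/0.02688 = 0.7564 m/s; Re = 1.098e+04; ε/D = 7.57e-06; Haaland → f = 0.03011; ΔP_A = f(L/D)(ρV²/2) = 3.209e+04 Pa.
Pipe B: V = Q/A = 0.02033/0.006851 = 2.968 m/s; Re = 2.176e+04; ε/D = 0.000685; Haaland → f = 0.02654; ΔP_B = f(L/D)(ρV²/2) = 4.485e+04 Pa.
ΔP_A/ΔP_B = 3.209e+04/4.485e+04 = 0.716.

ΔP_A/ΔP_B ≈ 0.716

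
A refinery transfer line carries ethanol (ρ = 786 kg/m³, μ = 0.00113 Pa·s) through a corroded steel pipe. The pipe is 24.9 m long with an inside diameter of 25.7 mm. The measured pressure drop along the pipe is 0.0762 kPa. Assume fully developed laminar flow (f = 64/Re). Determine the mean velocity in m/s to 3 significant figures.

V ≈ 0.0559 m/s

For laminar flow, f = 64/Re with Re = ρVD/μ, so Darcy-Weisbach reduces to ΔP = 32μLV/D². Solving for V: V = ΔP·D²/(32μL) = 76.2·(0.0257)²/(32·0.00113·24.9) = 0.0559 m/s.
Check: Re = ρVD/μ = 786·0.0559·0.0257/0.00113 = 999.2 < 2300, so the laminar assumption holds.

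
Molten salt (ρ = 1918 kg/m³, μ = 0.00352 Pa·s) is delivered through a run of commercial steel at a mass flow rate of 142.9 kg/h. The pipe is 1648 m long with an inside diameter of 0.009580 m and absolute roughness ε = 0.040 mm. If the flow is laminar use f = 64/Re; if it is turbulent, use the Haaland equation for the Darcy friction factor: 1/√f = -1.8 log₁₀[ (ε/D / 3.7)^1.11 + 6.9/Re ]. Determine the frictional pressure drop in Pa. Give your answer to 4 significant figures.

ṁ = 142.9 kg/h = 142.9/3600 = 0.03969 kg/s.
A = πD²/4 = π(0.00958)²/4 = 7.208e-05 m²; mean velocity V = ṁ/(ρA) = 0.03969/(1918 · 7.208e-05) = 0.2871 m/s.
Reynolds number Re = ρVD/μ = 1918 · 0.2871 · 0.00958 / 0.00352 = 1499.
Re < 2300 → laminar flow, so f = 64/Re = 64/1499 = 0.0427 (the turbulent correlation is not needed).
Darcy-Weisbach: ΔP = f(L/D)(ρV²/2) = 0.0427·(1648/0.00958)·(1918·0.2871²/2) = 0.0427·1.72e+05·79.06 = 5.807e+05 Pa.

ΔP ≈ 580700 Pa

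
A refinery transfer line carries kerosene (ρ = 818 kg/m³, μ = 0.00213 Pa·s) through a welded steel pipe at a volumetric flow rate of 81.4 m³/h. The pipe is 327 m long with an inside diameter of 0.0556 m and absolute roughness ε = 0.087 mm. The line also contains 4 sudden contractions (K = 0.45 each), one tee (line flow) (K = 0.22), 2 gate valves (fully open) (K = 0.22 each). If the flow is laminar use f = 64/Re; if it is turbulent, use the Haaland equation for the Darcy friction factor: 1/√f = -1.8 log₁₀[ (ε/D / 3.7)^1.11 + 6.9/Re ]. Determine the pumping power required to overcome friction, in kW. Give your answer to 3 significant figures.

Q = 81.4 m³/h = 81.4/3600 = 0.02261 m³/s.
Cross-sectional area A = πD²/4 = π(0.0556)²/4 = 0.002428 m²; mean velocity V = Q/A = 0.02261/0.002428 = 9.313 m/s.
Reynolds number Re = ρVD/μ = 818 · 9.313 · 0.0556 / 0.00213 = 1.989e+05.
Re > 4000 → turbulent. Relative roughness ε/D = 8.7e-05/0.0556 = 0.00156. Haaland: 1/√f = -1.8 log₁₀[(0.00156/3.7)^1.11 + 6.9/1.989e+05] = -1.8 log₁₀[0.00018 + 3.47e-05] = 6.603, so f = 0.02294.
Total minor-loss coefficient ΣK = 4·0.45 + 1·0.22 + 2·0.22 = 2.46.
ΔP = [f·L/D + ΣK]·(ρV²/2) = [0.02294·327/0.0556 + 2.46]·(818·9.313²/2) = [134.9 + 2.46]·3.547e+04 = 4.872e+06 Pa.
Pumping power P = QΔP = 0.02261·4.872e+06 = 110200 W = 110 kW.

P ≈ 110 kW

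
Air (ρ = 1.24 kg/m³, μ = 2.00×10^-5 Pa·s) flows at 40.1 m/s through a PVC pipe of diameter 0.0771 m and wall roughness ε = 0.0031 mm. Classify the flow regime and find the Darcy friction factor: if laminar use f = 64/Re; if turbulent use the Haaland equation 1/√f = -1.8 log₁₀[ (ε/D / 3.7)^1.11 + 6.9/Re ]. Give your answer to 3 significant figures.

f ≈ 0.0159

Re = ρVD/μ = 1.24·40.1·0.0771/2e-05 = 1.917e+05.
Re > 4000 → turbulent. ε/D = 3.1e-06/0.0771 = 4.02e-05; Haaland: 1/√f = -1.8 log₁₀[3.09e-06 + 3.6e-05] = 7.934, so f = 0.01588.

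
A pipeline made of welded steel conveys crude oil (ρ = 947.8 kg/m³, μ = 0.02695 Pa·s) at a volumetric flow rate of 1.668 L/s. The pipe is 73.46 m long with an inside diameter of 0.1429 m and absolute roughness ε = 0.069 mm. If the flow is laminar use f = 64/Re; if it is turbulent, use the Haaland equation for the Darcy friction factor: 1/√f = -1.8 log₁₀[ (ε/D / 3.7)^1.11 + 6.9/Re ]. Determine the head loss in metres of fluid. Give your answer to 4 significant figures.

h_f ≈ 0.03470 m

Q = 1.668 L/s = 1.668/1000 = 0.001668 m³/s.
Cross-sectional area A = πD²/4 = π(0.1429)²/4 = 0.01604 m²; mean velocity V = Q/A = 0.001668/0.01604 = 0.104 m/s.
Reynolds number Re = ρVD/μ = 947.8 · 0.104 · 0.1429 / 0.027 = 522.7.
Re < 2300 → laminar flow, so f = 64/Re = 64/522.7 = 0.1224 (the turbulent correlation is not needed).
Darcy-Weisbach: ΔP = f(L/D)(ρV²/2) = 0.1224·(73.46/0.1429)·(947.8·0.104²/2) = 0.1224·514.1·5.126 = 322.7 Pa.
Head loss h_f = ΔP/(ρg) = 322.7/(947.8·9.81) = 0.03470 m.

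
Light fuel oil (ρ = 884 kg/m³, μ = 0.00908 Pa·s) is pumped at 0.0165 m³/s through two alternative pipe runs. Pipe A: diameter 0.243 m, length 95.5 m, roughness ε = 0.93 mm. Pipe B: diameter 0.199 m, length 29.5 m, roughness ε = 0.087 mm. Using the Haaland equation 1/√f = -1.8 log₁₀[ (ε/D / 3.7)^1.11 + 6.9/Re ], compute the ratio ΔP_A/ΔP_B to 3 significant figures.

Pipe A: V = Q/A = 0.0165/0.04638 = 0.3558 m/s; Re = 8417; ε/D = 0.00383; Haaland → f = 0.0371; ΔP_A = f(L/D)(ρV²/2) = 815.8 Pa.
Pipe B: V = Q/A = 0.0165/0.0311 = 0.5305 m/s; Re = 1.028e+04; ε/D = 0.000437; Haaland → f = 0.03119; ΔP_B = f(L/D)(ρV²/2) = 575.2 Pa.
ΔP_A/ΔP_B = 815.8/575.2 = 1.42.

ΔP_A/ΔP_B ≈ 1.42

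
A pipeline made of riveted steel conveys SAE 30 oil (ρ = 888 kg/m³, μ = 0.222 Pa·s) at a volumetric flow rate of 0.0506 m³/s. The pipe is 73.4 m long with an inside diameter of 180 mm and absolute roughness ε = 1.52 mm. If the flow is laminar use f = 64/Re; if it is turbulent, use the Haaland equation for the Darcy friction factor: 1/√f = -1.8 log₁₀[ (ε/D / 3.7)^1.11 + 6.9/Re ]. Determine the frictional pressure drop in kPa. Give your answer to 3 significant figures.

ΔP ≈ 32.0 kPa

Cross-sectional area A = πD²/4 = π(0.18)²/4 = 0.02545 m²; mean velocity V = Q/A = 0.0506/0.02545 = 1.988 m/s.
Reynolds number Re = ρVD/μ = 888 · 1.988 · 0.18 / 0.222 = 1432.
Re < 2300 → laminar flow, so f = 64/Re = 64/1432 = 0.0447 (the turbulent correlation is not needed).
Darcy-Weisbach: ΔP = f(L/D)(ρV²/2) = 0.0447·(73.4/0.18)·(888·1.988²/2) = 0.0447·407.8·1756 = 3.2e+04 Pa.
ΔP = 3.2e+04 Pa = 32.0 kPa.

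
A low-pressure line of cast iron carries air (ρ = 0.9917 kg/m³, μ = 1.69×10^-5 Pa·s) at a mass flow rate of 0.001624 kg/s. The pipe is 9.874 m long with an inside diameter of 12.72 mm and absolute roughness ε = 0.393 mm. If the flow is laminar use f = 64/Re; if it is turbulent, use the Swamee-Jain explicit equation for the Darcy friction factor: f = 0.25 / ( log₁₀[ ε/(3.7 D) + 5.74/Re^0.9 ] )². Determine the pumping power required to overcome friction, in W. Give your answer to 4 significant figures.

A = πD²/4 = π(0.01272)²/4 = 0.0001271 m²; mean velocity V = ṁ/(ρA) = 0.001624/(0.9917 · 0.0001271) = 12.89 m/s.
Reynolds number Re = ρVD/μ = 0.9917 · 12.89 · 0.01272 / 1.69e-05 = 9619.
Re > 4000 → turbulent. Relative roughness ε/D = 0.000393/0.01272 = 0.0309. Swamee-Jain: f = 0.25/(log₁₀[0.0309/3.7 + 5.74/9619^0.9])² = 0.25/(log₁₀[0.00835 + 0.00149])² = 0.25/(-2.007)² = 0.06207.
Darcy-Weisbach: ΔP = f(L/D)(ρV²/2) = 0.06207·(9.874/0.01272)·(0.9917·12.89²/2) = 0.06207·776.3·82.34 = 3968 Pa.
Q = ṁ/ρ = 0.001624/0.9917 = 0.001638 m³/s.
Pumping power P = QΔP = 0.001638·3968 = 6.4976 W = 6.498 W.

P ≈ 6.498 W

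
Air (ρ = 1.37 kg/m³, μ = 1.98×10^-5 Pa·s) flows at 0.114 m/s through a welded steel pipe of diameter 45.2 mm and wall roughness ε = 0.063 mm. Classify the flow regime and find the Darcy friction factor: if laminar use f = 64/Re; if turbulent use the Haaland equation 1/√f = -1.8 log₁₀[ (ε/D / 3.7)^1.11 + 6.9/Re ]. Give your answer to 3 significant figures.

f ≈ 0.180

Re = ρVD/μ = 1.37·0.114·0.0452/1.98e-05 = 356.5.
Re < 2300 → laminar, so f = 64/Re = 0.1795 (roughness is irrelevant in laminar flow).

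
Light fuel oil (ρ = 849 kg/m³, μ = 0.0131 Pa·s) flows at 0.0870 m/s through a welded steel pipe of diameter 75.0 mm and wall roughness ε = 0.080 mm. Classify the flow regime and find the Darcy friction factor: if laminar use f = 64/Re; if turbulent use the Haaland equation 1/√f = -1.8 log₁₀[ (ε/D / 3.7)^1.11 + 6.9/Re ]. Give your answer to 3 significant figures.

Re = ρVD/μ = 849·0.087·0.075/0.0131 = 422.9.
Re < 2300 → laminar, so f = 64/Re = 0.1513 (roughness is irrelevant in laminar flow).

f ≈ 0.151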